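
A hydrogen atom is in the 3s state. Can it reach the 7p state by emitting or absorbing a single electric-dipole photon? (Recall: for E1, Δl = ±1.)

l: 0 → 1 (Δl = +1). Δl = ±1 passes.
All E1 selection rules are satisfied.

allowed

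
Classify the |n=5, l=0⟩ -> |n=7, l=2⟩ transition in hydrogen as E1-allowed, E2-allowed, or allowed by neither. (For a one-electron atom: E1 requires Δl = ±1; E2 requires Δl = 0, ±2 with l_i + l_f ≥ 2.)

Δl = 2 − 0 = +2; l_i + l_f = 2.
E1 (Δl = ±1): not satisfied.
E2 (Δl = 0,±2, l_i+l_f ≥ 2): satisfied.

E2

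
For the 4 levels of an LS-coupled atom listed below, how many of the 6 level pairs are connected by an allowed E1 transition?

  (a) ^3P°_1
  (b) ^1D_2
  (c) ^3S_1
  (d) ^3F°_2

(a)–(b): forbidden (ΔS).
(a)–(c): allowed.
(a)–(d): forbidden (parity, ΔL).
(b)–(c): forbidden (parity, ΔS, ΔL).
(b)–(d): forbidden (ΔS).
(c)–(d): forbidden (ΔL).
Allowed pairs: 1 of 6.

1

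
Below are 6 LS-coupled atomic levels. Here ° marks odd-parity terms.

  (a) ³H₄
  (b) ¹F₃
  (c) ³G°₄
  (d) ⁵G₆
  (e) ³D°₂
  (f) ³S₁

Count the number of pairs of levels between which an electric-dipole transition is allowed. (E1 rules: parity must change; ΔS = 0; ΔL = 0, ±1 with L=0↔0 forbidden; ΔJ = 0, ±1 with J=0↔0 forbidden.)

(a)–(b): forbidden (parity, ΔS, ΔL).
(a)–(c): allowed.
(a)–(d): forbidden (parity, ΔS, ΔJ).
(a)–(e): forbidden (ΔL, ΔJ).
(a)–(f): forbidden (parity, ΔL, ΔJ).
(b)–(c): forbidden (ΔS).
(b)–(d): forbidden (parity, ΔS, ΔJ).
(b)–(e): forbidden (ΔS).
(b)–(f): forbidden (parity, ΔS, ΔL, ΔJ).
(c)–(d): forbidden (ΔS, ΔJ).
(c)–(e): forbidden (parity, ΔL, ΔJ).
(c)–(f): forbidden (ΔL, ΔJ).
(d)–(e): forbidden (ΔS, ΔL, ΔJ).
(d)–(f): forbidden (parity, ΔS, ΔL, ΔJ).
(e)–(f): forbidden (ΔL).
Allowed pairs: 1 of 15.

1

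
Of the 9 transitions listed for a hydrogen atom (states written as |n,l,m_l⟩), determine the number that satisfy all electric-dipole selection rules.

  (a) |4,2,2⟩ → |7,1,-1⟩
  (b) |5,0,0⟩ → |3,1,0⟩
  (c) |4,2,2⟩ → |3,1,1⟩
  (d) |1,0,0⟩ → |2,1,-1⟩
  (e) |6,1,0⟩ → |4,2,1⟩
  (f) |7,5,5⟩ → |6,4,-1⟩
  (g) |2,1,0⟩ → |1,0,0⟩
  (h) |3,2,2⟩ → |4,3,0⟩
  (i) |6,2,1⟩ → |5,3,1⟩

6

(a) forbidden — Δm_l = -3 (E1 requires Δm_l = 0, ±1)
(b) allowed
(c) allowed
(d) allowed
(e) allowed
(f) forbidden — Δm_l = -6 (E1 requires Δm_l = 0, ±1)
(g) allowed
(h) forbidden — Δm_l = -2 (E1 requires Δm_l = 0, ±1)
(i) allowed
Total allowed: 6 of 9.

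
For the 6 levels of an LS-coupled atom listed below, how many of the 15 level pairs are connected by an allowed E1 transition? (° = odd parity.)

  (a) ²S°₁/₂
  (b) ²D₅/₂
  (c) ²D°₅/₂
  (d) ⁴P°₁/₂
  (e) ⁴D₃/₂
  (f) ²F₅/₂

3

(a)–(b): forbidden (ΔL, ΔJ).
(a)–(c): forbidden (parity, ΔL, ΔJ).
(a)–(d): forbidden (parity, ΔS).
(a)–(e): forbidden (ΔS, ΔL).
(a)–(f): forbidden (ΔL, ΔJ).
(b)–(c): allowed.
(b)–(d): forbidden (ΔS, ΔJ).
(b)–(e): forbidden (parity, ΔS).
(b)–(f): forbidden (parity).
(c)–(d): forbidden (parity, ΔS, ΔJ).
(c)–(e): forbidden (ΔS).
(c)–(f): allowed.
(d)–(e): allowed.
(d)–(f): forbidden (ΔS, ΔL, ΔJ).
(e)–(f): forbidden (parity, ΔS).
Allowed pairs: 3 of 15.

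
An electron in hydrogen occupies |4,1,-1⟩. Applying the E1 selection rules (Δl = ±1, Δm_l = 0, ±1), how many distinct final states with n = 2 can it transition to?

E1 requires Δl = ±1, so l_f ∈ {0, 2}; with 0 ≤ l_f ≤ n_f−1 = 1, the allowed l_f values are {0}.
For l_f = 0: m_f ∈ {m_i−1, m_i, m_i+1} ∩ [−0, 0] = {0} → 1 state.
Total: 1.

1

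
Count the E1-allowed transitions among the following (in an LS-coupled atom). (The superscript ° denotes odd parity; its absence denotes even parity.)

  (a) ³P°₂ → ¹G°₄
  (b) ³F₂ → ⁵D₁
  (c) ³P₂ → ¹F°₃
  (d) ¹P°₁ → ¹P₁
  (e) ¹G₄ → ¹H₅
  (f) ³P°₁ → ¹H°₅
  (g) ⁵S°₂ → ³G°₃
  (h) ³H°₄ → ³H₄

(a) forbidden (parity, ΔS, ΔL, ΔJ fail)
(b) forbidden (parity, ΔS fail)
(c) forbidden (ΔS, ΔL fail)
(d) allowed
(e) forbidden (parity fails)
(f) forbidden (parity, ΔS, ΔL, ΔJ fail)
(g) forbidden (parity, ΔS, ΔL fail)
(h) allowed
Total allowed: 2 of 8.

2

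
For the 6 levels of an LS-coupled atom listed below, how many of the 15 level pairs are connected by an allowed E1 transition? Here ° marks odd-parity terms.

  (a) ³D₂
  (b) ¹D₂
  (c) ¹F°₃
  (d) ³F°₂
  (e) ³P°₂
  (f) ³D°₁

4

(a)–(b): forbidden (parity, ΔS).
(a)–(c): forbidden (ΔS).
(a)–(d): allowed.
(a)–(e): allowed.
(a)–(f): allowed.
(b)–(c): allowed.
(b)–(d): forbidden (ΔS).
(b)–(e): forbidden (ΔS).
(b)–(f): forbidden (ΔS).
(c)–(d): forbidden (parity, ΔS).
(c)–(e): forbidden (parity, ΔS, ΔL).
(c)–(f): forbidden (parity, ΔS, ΔJ).
(d)–(e): forbidden (parity, ΔL).
(d)–(f): forbidden (parity).
(e)–(f): forbidden (parity).
Allowed pairs: 4 of 15.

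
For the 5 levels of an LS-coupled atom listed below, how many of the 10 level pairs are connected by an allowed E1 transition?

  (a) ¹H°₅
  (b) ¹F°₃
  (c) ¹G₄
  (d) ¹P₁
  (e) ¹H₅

(a)–(b): forbidden (parity, ΔL, ΔJ).
(a)–(c): allowed.
(a)–(d): forbidden (ΔL, ΔJ).
(a)–(e): allowed.
(b)–(c): allowed.
(b)–(d): forbidden (ΔL, ΔJ).
(b)–(e): forbidden (ΔL, ΔJ).
(c)–(d): forbidden (parity, ΔL, ΔJ).
(c)–(e): forbidden (parity).
(d)–(e): forbidden (parity, ΔL, ΔJ).
Allowed pairs: 3 of 10.

3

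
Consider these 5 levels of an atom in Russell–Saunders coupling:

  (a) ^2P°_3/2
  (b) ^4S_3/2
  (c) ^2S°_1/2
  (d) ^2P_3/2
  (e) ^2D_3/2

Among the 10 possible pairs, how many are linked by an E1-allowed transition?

3

(a)–(b): forbidden (ΔS).
(a)–(c): forbidden (parity).
(a)–(d): allowed.
(a)–(e): allowed.
(b)–(c): forbidden (ΔS, ΔL).
(b)–(d): forbidden (parity, ΔS).
(b)–(e): forbidden (parity, ΔS, ΔL).
(c)–(d): allowed.
(c)–(e): forbidden (ΔL).
(d)–(e): forbidden (parity).
Allowed pairs: 3 of 10.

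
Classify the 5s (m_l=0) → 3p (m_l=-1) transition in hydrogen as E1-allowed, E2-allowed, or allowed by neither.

E1

Δl = 1 − 0 = +1; l_i + l_f = 1.
Δm_l = -1.
E1 (Δl = ±1, |Δm_l| ≤ 1): satisfied.
E2 (Δl = 0,±2, l_i+l_f ≥ 2, |Δm_l| ≤ 2): not satisfied.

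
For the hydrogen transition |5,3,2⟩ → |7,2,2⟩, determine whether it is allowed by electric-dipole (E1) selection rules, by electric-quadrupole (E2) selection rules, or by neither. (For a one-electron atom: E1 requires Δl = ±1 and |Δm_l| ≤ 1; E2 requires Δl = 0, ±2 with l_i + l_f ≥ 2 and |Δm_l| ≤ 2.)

E1

Δl = 2 − 3 = -1; l_i + l_f = 5.
Δm_l = +0.
E1 (Δl = ±1, |Δm_l| ≤ 1): satisfied.
E2 (Δl = 0,±2, l_i+l_f ≥ 2, |Δm_l| ≤ 2): not satisfied.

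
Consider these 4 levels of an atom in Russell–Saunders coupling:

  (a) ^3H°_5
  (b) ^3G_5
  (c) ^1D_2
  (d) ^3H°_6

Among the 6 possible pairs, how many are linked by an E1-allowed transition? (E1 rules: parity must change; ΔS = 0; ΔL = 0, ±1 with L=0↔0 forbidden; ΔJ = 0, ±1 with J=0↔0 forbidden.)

2

(a)–(b): allowed.
(a)–(c): forbidden (ΔS, ΔL, ΔJ).
(a)–(d): forbidden (parity).
(b)–(c): forbidden (parity, ΔS, ΔL, ΔJ).
(b)–(d): allowed.
(c)–(d): forbidden (ΔS, ΔL, ΔJ).
Allowed pairs: 2 of 6.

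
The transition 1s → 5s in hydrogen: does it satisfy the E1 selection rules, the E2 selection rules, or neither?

neither

Δl = 0 − 0 = +0; l_i + l_f = 0.
E1 (Δl = ±1): not satisfied.
E2 (Δl = 0,±2, l_i+l_f ≥ 2): not satisfied.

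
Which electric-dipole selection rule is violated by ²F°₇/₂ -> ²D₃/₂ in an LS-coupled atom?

the ΔJ = 0, ±1 rule

Reading off the term symbols: S 1/2→1/2, L 3→2, J 7/2→3/2, parity odd→even.
Parity must change: odd → even — ✓.
ΔS = 0: S: 1/2 → 1/2 — ✓.
ΔJ = 0, ±1 (not J=0↔0): J: 7/2 → 3/2, ΔJ = -2 — ✗.
ΔL = 0, ±1 (not L=0↔0): L: 3 → 2, ΔL = -1 — ✓.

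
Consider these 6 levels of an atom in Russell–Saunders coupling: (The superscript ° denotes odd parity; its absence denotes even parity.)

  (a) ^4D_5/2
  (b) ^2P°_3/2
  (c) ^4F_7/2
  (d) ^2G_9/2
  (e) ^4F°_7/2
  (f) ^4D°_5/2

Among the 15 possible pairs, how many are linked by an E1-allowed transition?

4

(a)–(b): forbidden (ΔS).
(a)–(c): forbidden (parity).
(a)–(d): forbidden (parity, ΔS, ΔL, ΔJ).
(a)–(e): allowed.
(a)–(f): allowed.
(b)–(c): forbidden (ΔS, ΔL, ΔJ).
(b)–(d): forbidden (ΔL, ΔJ).
(b)–(e): forbidden (parity, ΔS, ΔL, ΔJ).
(b)–(f): forbidden (parity, ΔS).
(c)–(d): forbidden (parity, ΔS).
(c)–(e): allowed.
(c)–(f): allowed.
(d)–(e): forbidden (ΔS).
(d)–(f): forbidden (ΔS, ΔL, ΔJ).
(e)–(f): forbidden (parity).
Allowed pairs: 4 of 15.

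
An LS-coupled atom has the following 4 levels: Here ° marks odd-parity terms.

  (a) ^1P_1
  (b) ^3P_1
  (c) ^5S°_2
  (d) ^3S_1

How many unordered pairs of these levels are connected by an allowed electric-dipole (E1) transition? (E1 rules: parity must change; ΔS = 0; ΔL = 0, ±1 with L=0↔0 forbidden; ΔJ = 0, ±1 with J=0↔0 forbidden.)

0

(a)–(b): forbidden (parity, ΔS).
(a)–(c): forbidden (ΔS).
(a)–(d): forbidden (parity, ΔS).
(b)–(c): forbidden (ΔS).
(b)–(d): forbidden (parity).
(c)–(d): forbidden (ΔS, ΔL).
Allowed pairs: 0 of 6.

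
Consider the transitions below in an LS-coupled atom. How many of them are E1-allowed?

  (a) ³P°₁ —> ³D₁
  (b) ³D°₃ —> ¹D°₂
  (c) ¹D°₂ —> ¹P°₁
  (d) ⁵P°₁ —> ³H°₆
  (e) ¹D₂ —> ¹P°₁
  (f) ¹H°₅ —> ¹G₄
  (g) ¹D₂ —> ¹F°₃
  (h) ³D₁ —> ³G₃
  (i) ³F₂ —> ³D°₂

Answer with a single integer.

(a) allowed
(b) forbidden (parity, ΔS fail)
(c) forbidden (parity fails)
(d) forbidden (parity, ΔS, ΔL, ΔJ fail)
(e) allowed
(f) allowed
(g) allowed
(h) forbidden (parity, ΔL, ΔJ fail)
(i) allowed
Total allowed: 5 of 9.

5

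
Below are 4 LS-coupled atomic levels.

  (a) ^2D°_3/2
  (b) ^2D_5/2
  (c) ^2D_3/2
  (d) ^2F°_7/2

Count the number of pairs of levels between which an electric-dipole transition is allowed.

3

(a)–(b): allowed.
(a)–(c): allowed.
(a)–(d): forbidden (parity, ΔJ).
(b)–(c): forbidden (parity).
(b)–(d): allowed.
(c)–(d): forbidden (ΔJ).
Allowed pairs: 3 of 6.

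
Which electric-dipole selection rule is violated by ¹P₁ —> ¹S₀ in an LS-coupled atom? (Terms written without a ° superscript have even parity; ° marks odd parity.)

parity

Reading off the term symbols: S 0→0, L 1→0, J 1→0, parity even→even.
Parity must change: even → even — ✗.
ΔS = 0: S: 0 → 0 — ✓.
ΔL = 0, ±1 (not L=0↔0): L: 1 → 0, ΔL = -1 — ✓.
ΔJ = 0, ±1 (not J=0↔0): J: 1 → 0, ΔJ = -1 — ✓.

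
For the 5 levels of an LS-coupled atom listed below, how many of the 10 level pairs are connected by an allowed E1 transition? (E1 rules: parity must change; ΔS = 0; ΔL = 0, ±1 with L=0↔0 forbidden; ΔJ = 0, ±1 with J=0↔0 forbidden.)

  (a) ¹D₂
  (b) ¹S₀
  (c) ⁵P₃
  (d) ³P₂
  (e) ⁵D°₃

1

(a)–(b): forbidden (parity, ΔL, ΔJ).
(a)–(c): forbidden (parity, ΔS).
(a)–(d): forbidden (parity, ΔS).
(a)–(e): forbidden (ΔS).
(b)–(c): forbidden (parity, ΔS, ΔJ).
(b)–(d): forbidden (parity, ΔS, ΔJ).
(b)–(e): forbidden (ΔS, ΔL, ΔJ).
(c)–(d): forbidden (parity, ΔS).
(c)–(e): allowed.
(d)–(e): forbidden (ΔS).
Allowed pairs: 1 of 10.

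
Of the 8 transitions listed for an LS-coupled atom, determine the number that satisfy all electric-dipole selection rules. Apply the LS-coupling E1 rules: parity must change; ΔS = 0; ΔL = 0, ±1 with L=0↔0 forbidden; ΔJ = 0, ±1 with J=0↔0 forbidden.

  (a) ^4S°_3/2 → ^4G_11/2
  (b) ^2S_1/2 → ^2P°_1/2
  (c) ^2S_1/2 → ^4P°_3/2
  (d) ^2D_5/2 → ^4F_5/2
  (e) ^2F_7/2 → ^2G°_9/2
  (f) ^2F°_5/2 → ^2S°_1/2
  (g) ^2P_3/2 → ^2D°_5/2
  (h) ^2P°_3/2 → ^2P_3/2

(a) forbidden (ΔL, ΔJ fail)
(b) allowed
(c) forbidden (ΔS fails)
(d) forbidden (parity, ΔS fail)
(e) allowed
(f) forbidden (parity, ΔL, ΔJ fail)
(g) allowed
(h) allowed
Total allowed: 4 of 8.

4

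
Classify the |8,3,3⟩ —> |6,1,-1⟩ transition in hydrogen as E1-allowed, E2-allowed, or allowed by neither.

neither

Δl = 1 − 3 = -2; l_i + l_f = 4.
Δm_l = -4.
E1 (Δl = ±1, |Δm_l| ≤ 1): not satisfied.
E2 (Δl = 0,±2, l_i+l_f ≥ 2, |Δm_l| ≤ 2): not satisfied.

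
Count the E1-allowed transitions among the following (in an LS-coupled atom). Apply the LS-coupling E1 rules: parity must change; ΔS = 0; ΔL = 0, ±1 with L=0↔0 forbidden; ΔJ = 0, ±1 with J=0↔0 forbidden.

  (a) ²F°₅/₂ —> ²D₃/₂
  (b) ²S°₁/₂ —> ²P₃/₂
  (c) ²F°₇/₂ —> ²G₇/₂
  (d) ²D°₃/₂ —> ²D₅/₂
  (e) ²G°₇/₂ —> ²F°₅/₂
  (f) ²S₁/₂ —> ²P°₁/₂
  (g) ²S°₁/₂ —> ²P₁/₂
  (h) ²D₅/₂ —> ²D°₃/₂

(a) allowed
(b) allowed
(c) allowed
(d) allowed
(e) forbidden (parity fails)
(f) allowed
(g) allowed
(h) allowed
Total allowed: 7 of 8.

7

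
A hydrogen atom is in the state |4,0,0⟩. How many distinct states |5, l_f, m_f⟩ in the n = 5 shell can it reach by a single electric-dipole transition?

3

E1 requires Δl = ±1, so l_f ∈ {-1, 1}; with 0 ≤ l_f ≤ n_f−1 = 4, the allowed l_f values are {1}.
For l_f = 1: m_f ∈ {m_i−1, m_i, m_i+1} ∩ [−1, 1] = {-1, 0, 1} → 3 states.
Total: 3.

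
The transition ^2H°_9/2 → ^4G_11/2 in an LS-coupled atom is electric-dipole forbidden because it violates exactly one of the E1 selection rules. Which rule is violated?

the ΔS = 0 rule

Reading off the term symbols: S 1/2→3/2, L 5→4, J 9/2→11/2, parity odd→even.
ΔS = 0: S: 1/2 → 3/2 — ✗.
ΔL = 0, ±1 (not L=0↔0): L: 5 → 4, ΔL = -1 — ✓.
Parity must change: odd → even — ✓.
ΔJ = 0, ±1 (not J=0↔0): J: 9/2 → 11/2, ΔJ = +1 — ✓.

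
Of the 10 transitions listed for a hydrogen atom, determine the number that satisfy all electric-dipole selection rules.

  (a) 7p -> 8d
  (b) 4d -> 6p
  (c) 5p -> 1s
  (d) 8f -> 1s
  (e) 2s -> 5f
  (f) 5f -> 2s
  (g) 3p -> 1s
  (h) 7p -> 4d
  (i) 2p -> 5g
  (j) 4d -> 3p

(a) allowed
(b) allowed
(c) allowed
(d) forbidden — Δl = -3 (E1 requires Δl = ±1)
(e) forbidden — Δl = +3 (E1 requires Δl = ±1)
(f) forbidden — Δl = -3 (E1 requires Δl = ±1)
(g) allowed
(h) allowed
(i) forbidden — Δl = +3 (E1 requires Δl = ±1)
(j) allowed
Total allowed: 6 of 10.

6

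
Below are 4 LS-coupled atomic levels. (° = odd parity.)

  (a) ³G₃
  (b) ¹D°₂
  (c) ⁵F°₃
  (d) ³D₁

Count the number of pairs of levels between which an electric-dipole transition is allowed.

0

(a)–(b): forbidden (ΔS, ΔL).
(a)–(c): forbidden (ΔS).
(a)–(d): forbidden (parity, ΔL, ΔJ).
(b)–(c): forbidden (parity, ΔS).
(b)–(d): forbidden (ΔS).
(c)–(d): forbidden (ΔS, ΔJ).
Allowed pairs: 0 of 6.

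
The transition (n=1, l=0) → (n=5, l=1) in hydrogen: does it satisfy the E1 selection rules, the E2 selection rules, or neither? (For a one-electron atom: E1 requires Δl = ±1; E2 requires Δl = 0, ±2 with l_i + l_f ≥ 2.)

Δl = 1 − 0 = +1; l_i + l_f = 1.
E1 (Δl = ±1): satisfied.
E2 (Δl = 0,±2, l_i+l_f ≥ 2): not satisfied.

E1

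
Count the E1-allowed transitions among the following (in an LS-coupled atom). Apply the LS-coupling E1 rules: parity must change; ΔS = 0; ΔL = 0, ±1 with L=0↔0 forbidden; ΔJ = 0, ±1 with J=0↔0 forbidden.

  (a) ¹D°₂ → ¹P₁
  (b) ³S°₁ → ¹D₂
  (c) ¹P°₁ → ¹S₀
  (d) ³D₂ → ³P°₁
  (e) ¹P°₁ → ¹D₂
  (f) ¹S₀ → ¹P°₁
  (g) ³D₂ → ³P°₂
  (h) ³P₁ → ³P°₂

7

(a) allowed
(b) forbidden (ΔS, ΔL fail)
(c) allowed
(d) allowed
(e) allowed
(f) allowed
(g) allowed
(h) allowed
Total allowed: 7 of 8.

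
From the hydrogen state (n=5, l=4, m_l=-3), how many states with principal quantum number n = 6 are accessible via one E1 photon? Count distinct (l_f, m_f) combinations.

E1 requires Δl = ±1, so l_f ∈ {3, 5}; with 0 ≤ l_f ≤ n_f−1 = 5, the allowed l_f values are {3, 5}.
For l_f = 3: m_f ∈ {m_i−1, m_i, m_i+1} ∩ [−3, 3] = {-3, -2} → 2 states.
For l_f = 5: m_f ∈ {m_i−1, m_i, m_i+1} ∩ [−5, 5] = {-4, -3, -2} → 3 states.
Total: 5.

5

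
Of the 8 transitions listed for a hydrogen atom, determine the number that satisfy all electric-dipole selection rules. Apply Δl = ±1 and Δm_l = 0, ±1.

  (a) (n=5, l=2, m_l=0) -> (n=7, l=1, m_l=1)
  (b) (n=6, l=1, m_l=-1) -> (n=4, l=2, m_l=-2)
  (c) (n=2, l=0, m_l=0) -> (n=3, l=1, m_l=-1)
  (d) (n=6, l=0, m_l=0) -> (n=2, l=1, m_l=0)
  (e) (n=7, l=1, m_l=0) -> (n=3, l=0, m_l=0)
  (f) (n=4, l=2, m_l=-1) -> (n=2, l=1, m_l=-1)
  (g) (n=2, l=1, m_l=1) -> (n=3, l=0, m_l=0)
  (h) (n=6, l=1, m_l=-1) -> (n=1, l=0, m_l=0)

(a) allowed
(b) allowed
(c) allowed
(d) allowed
(e) allowed
(f) allowed
(g) allowed
(h) allowed
Total allowed: 8 of 8.

8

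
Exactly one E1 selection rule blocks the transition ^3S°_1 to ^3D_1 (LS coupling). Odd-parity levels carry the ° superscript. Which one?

the ΔL = 0, ±1 rule

Reading off the term symbols: S 1→1, L 0→2, J 1→1, parity odd→even.
ΔJ = 0, ±1 (not J=0↔0): J: 1 → 1, ΔJ = +0 — ok.
Parity must change: odd → even — ok.
ΔS = 0: S: 1 → 1 — ok.
ΔL = 0, ±1 (not L=0↔0): L: 0 → 2, ΔL = +2 — fails.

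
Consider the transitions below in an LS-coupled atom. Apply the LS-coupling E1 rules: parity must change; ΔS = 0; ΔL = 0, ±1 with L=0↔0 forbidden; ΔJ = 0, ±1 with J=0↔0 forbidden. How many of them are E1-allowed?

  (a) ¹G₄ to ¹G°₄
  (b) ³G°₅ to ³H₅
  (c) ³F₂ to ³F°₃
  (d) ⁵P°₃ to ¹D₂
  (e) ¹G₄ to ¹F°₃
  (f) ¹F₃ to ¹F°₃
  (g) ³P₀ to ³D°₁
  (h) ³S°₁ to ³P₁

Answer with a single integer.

7

(a) allowed
(b) allowed
(c) allowed
(d) forbidden (ΔS fails)
(e) allowed
(f) allowed
(g) allowed
(h) allowed
Total allowed: 7 of 8.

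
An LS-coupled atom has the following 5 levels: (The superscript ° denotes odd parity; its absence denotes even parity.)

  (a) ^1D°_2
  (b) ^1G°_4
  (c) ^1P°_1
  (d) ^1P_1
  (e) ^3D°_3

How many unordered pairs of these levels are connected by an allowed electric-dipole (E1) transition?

2

(a)–(b): forbidden (parity, ΔL, ΔJ).
(a)–(c): forbidden (parity).
(a)–(d): allowed.
(a)–(e): forbidden (parity, ΔS).
(b)–(c): forbidden (parity, ΔL, ΔJ).
(b)–(d): forbidden (ΔL, ΔJ).
(b)–(e): forbidden (parity, ΔS, ΔL).
(c)–(d): allowed.
(c)–(e): forbidden (parity, ΔS, ΔJ).
(d)–(e): forbidden (ΔS, ΔJ).
Allowed pairs: 2 of 10.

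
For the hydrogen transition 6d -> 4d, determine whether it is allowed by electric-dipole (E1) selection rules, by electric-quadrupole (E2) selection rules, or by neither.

Δl = 2 − 2 = +0; l_i + l_f = 4.
E1 (Δl = ±1): not satisfied.
E2 (Δl = 0,±2, l_i+l_f ≥ 2): satisfied.

E2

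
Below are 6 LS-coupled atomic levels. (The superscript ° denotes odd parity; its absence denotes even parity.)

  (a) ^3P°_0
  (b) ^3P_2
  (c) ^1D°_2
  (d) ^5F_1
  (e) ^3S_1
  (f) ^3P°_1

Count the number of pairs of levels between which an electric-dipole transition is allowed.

3

(a)–(b): forbidden (ΔJ).
(a)–(c): forbidden (parity, ΔS, ΔJ).
(a)–(d): forbidden (ΔS, ΔL).
(a)–(e): allowed.
(a)–(f): forbidden (parity).
(b)–(c): forbidden (ΔS).
(b)–(d): forbidden (parity, ΔS, ΔL).
(b)–(e): forbidden (parity).
(b)–(f): allowed.
(c)–(d): forbidden (ΔS).
(c)–(e): forbidden (ΔS, ΔL).
(c)–(f): forbidden (parity, ΔS).
(d)–(e): forbidden (parity, ΔS, ΔL).
(d)–(f): forbidden (ΔS, ΔL).
(e)–(f): allowed.
Allowed pairs: 3 of 15.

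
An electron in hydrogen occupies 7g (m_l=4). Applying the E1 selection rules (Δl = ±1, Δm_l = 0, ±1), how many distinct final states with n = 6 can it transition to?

4

E1 requires Δl = ±1, so l_f ∈ {3, 5}; with 0 ≤ l_f ≤ n_f−1 = 5, the allowed l_f values are {3, 5}.
For l_f = 3: m_f ∈ {m_i−1, m_i, m_i+1} ∩ [−3, 3] = {3} → 1 state.
For l_f = 5: m_f ∈ {m_i−1, m_i, m_i+1} ∩ [−5, 5] = {3, 4, 5} → 3 states.
Total: 4.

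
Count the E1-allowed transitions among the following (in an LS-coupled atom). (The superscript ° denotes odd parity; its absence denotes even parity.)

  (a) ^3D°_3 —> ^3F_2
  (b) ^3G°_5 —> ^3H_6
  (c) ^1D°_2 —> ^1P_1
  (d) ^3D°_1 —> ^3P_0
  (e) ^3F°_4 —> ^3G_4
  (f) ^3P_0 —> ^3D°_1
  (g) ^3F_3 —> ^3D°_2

7

(a) allowed
(b) allowed
(c) allowed
(d) allowed
(e) allowed
(f) allowed
(g) allowed
Total allowed: 7 of 7.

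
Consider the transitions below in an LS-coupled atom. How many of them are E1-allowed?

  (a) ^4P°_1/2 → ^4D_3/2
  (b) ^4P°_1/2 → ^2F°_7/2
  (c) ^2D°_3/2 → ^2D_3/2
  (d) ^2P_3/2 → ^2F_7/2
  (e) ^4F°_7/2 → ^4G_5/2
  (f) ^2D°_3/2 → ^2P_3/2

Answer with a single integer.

4

(a) allowed
(b) forbidden (parity, ΔS, ΔL, ΔJ fail)
(c) allowed
(d) forbidden (parity, ΔL, ΔJ fail)
(e) allowed
(f) allowed
Total allowed: 4 of 6.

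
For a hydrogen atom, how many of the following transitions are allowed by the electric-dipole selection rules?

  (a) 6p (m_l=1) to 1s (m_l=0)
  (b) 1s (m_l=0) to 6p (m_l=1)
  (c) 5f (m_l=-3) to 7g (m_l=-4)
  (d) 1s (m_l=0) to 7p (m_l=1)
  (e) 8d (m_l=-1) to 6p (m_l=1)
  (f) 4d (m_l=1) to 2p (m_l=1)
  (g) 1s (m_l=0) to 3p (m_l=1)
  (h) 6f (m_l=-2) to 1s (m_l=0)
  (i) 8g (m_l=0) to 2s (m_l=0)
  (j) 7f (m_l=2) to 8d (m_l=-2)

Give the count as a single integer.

(a) allowed
(b) allowed
(c) allowed
(d) allowed
(e) forbidden — Δm_l = +2 (E1 requires Δm_l = 0, ±1)
(f) allowed
(g) allowed
(h) forbidden — Δl = -3 (E1 requires Δl = ±1); Δm_l = +2 (E1 requires Δm_l = 0, ±1)
(i) forbidden — Δl = -4 (E1 requires Δl = ±1)
(j) forbidden — Δm_l = -4 (E1 requires Δm_l = 0, ±1)
Total allowed: 6 of 10.

6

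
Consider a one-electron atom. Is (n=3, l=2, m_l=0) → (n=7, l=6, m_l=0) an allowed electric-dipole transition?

forbidden

Initial l = 2, final l = 6, so Δl = +4. E1 requires Δl = ±1: violated.
m_l: 0 → 0 (Δm_l = +0). |Δm_l| ≤ 1 satisfied.
The transition is electric-dipole forbidden.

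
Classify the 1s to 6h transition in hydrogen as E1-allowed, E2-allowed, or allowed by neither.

neither

Δl = 5 − 0 = +5; l_i + l_f = 5.
E1 (Δl = ±1): not satisfied.
E2 (Δl = 0,±2, l_i+l_f ≥ 2): not satisfied.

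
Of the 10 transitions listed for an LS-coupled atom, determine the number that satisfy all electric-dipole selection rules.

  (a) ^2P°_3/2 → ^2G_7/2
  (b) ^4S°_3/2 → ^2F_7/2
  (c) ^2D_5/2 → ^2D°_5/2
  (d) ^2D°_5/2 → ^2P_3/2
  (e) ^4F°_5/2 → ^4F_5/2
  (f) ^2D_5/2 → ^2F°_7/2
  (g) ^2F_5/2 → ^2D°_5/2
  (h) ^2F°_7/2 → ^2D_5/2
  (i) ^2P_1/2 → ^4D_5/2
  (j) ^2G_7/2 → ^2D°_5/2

(a) forbidden (ΔL, ΔJ fail)
(b) forbidden (ΔS, ΔL, ΔJ fail)
(c) allowed
(d) allowed
(e) allowed
(f) allowed
(g) allowed
(h) allowed
(i) forbidden (parity, ΔS, ΔJ fail)
(j) forbidden (ΔL fails)
Total allowed: 6 of 10.

6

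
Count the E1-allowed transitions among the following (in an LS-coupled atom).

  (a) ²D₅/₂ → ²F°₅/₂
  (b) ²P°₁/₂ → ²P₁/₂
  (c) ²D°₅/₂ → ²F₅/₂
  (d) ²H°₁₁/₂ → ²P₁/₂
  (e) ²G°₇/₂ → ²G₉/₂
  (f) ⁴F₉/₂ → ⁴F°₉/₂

(a) allowed
(b) allowed
(c) allowed
(d) forbidden (ΔL, ΔJ fail)
(e) allowed
(f) allowed
Total allowed: 5 of 6.

5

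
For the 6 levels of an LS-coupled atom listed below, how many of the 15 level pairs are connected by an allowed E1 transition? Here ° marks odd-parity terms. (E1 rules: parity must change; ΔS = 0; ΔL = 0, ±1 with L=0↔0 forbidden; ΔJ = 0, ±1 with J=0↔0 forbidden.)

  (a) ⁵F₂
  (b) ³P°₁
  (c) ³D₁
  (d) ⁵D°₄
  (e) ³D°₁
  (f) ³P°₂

(a)–(b): forbidden (ΔS, ΔL).
(a)–(c): forbidden (parity, ΔS).
(a)–(d): forbidden (ΔJ).
(a)–(e): forbidden (ΔS).
(a)–(f): forbidden (ΔS, ΔL).
(b)–(c): allowed.
(b)–(d): forbidden (parity, ΔS, ΔJ).
(b)–(e): forbidden (parity).
(b)–(f): forbidden (parity).
(c)–(d): forbidden (ΔS, ΔJ).
(c)–(e): allowed.
(c)–(f): allowed.
(d)–(e): forbidden (parity, ΔS, ΔJ).
(d)–(f): forbidden (parity, ΔS, ΔJ).
(e)–(f): forbidden (parity).
Allowed pairs: 3 of 15.

3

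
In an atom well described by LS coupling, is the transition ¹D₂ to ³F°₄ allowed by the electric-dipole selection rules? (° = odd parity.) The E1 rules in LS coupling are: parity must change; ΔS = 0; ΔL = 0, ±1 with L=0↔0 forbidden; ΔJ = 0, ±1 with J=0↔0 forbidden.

Reading off the term symbols: S 0→1, L 2→3, J 2→4, parity even→odd.
Parity must change: even → odd — ✓.
ΔS = 0: S: 0 → 1 — ✗.
ΔL = 0, ±1 (not L=0↔0): L: 2 → 3, ΔL = +1 — ✓.
ΔJ = 0, ±1 (not J=0↔0): J: 2 → 4, ΔJ = +2 — ✗.
Rule(s) violated: ΔS, ΔJ.

forbidden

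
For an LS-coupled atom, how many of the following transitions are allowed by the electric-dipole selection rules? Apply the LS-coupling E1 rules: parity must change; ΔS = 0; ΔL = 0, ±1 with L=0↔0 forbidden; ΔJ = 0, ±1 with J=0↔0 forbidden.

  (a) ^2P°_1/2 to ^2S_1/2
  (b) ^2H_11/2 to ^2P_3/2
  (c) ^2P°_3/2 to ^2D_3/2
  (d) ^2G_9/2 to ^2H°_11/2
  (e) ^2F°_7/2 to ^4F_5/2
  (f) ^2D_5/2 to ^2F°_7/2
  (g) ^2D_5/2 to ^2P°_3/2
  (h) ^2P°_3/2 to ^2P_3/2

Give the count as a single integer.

6

(a) allowed
(b) forbidden (parity, ΔL, ΔJ fail)
(c) allowed
(d) allowed
(e) forbidden (ΔS fails)
(f) allowed
(g) allowed
(h) allowed
Total allowed: 6 of 8.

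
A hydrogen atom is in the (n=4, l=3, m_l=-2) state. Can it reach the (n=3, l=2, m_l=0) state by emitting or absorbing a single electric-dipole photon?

forbidden

Initial l = 3, final l = 2, so Δl = -1. E1 requires Δl = ±1: ok.
Δm_l = 0 − (-2) = +2. E1 requires Δm_l = 0, ±1: fails.
The transition is electric-dipole forbidden.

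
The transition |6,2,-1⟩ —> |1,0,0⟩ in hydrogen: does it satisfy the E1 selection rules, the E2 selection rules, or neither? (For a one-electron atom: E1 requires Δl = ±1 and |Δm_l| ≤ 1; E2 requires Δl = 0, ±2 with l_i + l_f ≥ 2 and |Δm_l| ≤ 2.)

E2

Δl = 0 − 2 = -2; l_i + l_f = 2.
Δm_l = +1.
E1 (Δl = ±1, |Δm_l| ≤ 1): not satisfied.
E2 (Δl = 0,±2, l_i+l_f ≥ 2, |Δm_l| ≤ 2): satisfied.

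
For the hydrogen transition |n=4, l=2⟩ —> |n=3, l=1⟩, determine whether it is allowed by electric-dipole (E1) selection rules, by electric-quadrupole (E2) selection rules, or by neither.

Δl = 1 − 2 = -1; l_i + l_f = 3.
E1 (Δl = ±1): satisfied.
E2 (Δl = 0,±2, l_i+l_f ≥ 2): not satisfied.

E1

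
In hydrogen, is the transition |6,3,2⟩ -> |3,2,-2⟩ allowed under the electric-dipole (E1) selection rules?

forbidden

Initial l = 3, final l = 2, so Δl = -1. E1 requires Δl = ±1: ✓.
m_l: 2 → -2 (Δm_l = -4). |Δm_l| ≤ 1 ✗.
The transition is electric-dipole forbidden.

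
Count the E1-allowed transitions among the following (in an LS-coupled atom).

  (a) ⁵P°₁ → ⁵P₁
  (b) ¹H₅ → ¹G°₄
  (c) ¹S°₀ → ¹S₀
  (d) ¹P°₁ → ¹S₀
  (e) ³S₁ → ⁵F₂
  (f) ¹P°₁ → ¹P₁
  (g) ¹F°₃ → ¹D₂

5

(a) allowed
(b) allowed
(c) forbidden (ΔL, ΔJ fail)
(d) allowed
(e) forbidden (parity, ΔS, ΔL fail)
(f) allowed
(g) allowed
Total allowed: 5 of 7.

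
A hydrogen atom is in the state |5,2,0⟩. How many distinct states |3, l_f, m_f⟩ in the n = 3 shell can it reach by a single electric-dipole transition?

E1 requires Δl = ±1, so l_f ∈ {1, 3}; with 0 ≤ l_f ≤ n_f−1 = 2, the allowed l_f values are {1}.
For l_f = 1: m_f ∈ {m_i−1, m_i, m_i+1} ∩ [−1, 1] = {-1, 0, 1} → 3 states.
Total: 3.

3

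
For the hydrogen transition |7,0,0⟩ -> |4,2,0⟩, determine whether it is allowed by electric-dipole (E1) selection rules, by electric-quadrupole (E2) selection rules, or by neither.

Δl = 2 − 0 = +2; l_i + l_f = 2.
Δm_l = +0.
E1 (Δl = ±1, |Δm_l| ≤ 1): not satisfied.
E2 (Δl = 0,±2, l_i+l_f ≥ 2, |Δm_l| ≤ 2): satisfied.

E2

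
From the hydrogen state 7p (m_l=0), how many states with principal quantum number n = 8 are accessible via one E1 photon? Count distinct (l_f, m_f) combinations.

4

E1 requires Δl = ±1, so l_f ∈ {0, 2}; with 0 ≤ l_f ≤ n_f−1 = 7, the allowed l_f values are {0, 2}.
For l_f = 0: m_f ∈ {m_i−1, m_i, m_i+1} ∩ [−0, 0] = {0} → 1 state.
For l_f = 2: m_f ∈ {m_i−1, m_i, m_i+1} ∩ [−2, 2] = {-1, 0, 1} → 3 states.
Total: 4.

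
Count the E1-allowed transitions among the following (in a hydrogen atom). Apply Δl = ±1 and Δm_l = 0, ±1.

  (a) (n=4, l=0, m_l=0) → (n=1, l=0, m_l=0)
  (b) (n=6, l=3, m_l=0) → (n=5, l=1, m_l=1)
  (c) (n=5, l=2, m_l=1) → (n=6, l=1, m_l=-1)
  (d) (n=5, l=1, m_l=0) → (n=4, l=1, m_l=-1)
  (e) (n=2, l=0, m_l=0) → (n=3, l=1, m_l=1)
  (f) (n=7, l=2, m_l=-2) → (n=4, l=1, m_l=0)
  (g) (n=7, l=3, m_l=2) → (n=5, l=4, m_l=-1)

1

(a) forbidden — Δl = +0 (E1 requires Δl = ±1)
(b) forbidden — Δl = -2 (E1 requires Δl = ±1)
(c) forbidden — Δm_l = -2 (E1 requires Δm_l = 0, ±1)
(d) forbidden — Δl = +0 (E1 requires Δl = ±1)
(e) allowed
(f) forbidden — Δm_l = +2 (E1 requires Δm_l = 0, ±1)
(g) forbidden — Δm_l = -3 (E1 requires Δm_l = 0, ±1)
Total allowed: 1 of 7.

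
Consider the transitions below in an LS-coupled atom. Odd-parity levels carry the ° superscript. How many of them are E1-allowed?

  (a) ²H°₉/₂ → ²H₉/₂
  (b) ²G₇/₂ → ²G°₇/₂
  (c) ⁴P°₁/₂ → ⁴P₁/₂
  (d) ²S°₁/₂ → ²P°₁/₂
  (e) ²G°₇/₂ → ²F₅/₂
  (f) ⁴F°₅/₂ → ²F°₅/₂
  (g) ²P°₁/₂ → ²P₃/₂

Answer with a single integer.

(a) allowed
(b) allowed
(c) allowed
(d) forbidden (parity fails)
(e) allowed
(f) forbidden (parity, ΔS fail)
(g) allowed
Total allowed: 5 of 7.

5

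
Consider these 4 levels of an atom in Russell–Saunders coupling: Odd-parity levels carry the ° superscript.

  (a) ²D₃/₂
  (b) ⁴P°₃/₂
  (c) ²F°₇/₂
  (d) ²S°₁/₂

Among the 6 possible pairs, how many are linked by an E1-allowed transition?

(a)–(b): forbidden (ΔS).
(a)–(c): forbidden (ΔJ).
(a)–(d): forbidden (ΔL).
(b)–(c): forbidden (parity, ΔS, ΔL, ΔJ).
(b)–(d): forbidden (parity, ΔS).
(c)–(d): forbidden (parity, ΔL, ΔJ).
Allowed pairs: 0 of 6.

0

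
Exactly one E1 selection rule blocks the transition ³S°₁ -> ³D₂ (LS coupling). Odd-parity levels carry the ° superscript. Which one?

Reading off the term symbols: S 1→1, L 0→2, J 1→2, parity odd→even.
ΔJ = 0, ±1 (not J=0↔0): J: 1 → 2, ΔJ = +1 — ✓.
Parity must change: odd → even — ✓.
ΔL = 0, ±1 (not L=0↔0): L: 0 → 2, ΔL = +2 — ✗.
ΔS = 0: S: 1 → 1 — ✓.

the ΔL = 0, ±1 rule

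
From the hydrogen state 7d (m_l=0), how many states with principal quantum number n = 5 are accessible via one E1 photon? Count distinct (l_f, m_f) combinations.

E1 requires Δl = ±1, so l_f ∈ {1, 3}; with 0 ≤ l_f ≤ n_f−1 = 4, the allowed l_f values are {1, 3}.
For l_f = 1: m_f ∈ {m_i−1, m_i, m_i+1} ∩ [−1, 1] = {-1, 0, 1} → 3 states.
For l_f = 3: m_f ∈ {m_i−1, m_i, m_i+1} ∩ [−3, 3] = {-1, 0, 1} → 3 states.
Total: 6.

6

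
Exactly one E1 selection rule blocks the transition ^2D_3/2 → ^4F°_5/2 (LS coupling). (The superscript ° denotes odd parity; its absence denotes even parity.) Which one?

Initial level: S=1/2, L=2, J=3/2, parity even. Final level: S=3/2, L=3, J=5/2, parity odd.
Parity must change: even → odd — satisfied.
ΔS = 0: S: 1/2 → 3/2 — violated.
ΔL = 0, ±1 (not L=0↔0): L: 2 → 3, ΔL = +1 — satisfied.
ΔJ = 0, ±1 (not J=0↔0): J: 3/2 → 5/2, ΔJ = +1 — satisfied.

the ΔS = 0 rule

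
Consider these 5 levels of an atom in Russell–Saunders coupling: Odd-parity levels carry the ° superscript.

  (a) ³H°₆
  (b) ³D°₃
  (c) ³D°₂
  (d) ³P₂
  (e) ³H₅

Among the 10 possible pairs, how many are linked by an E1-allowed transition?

3

(a)–(b): forbidden (parity, ΔL, ΔJ).
(a)–(c): forbidden (parity, ΔL, ΔJ).
(a)–(d): forbidden (ΔL, ΔJ).
(a)–(e): allowed.
(b)–(c): forbidden (parity).
(b)–(d): allowed.
(b)–(e): forbidden (ΔL, ΔJ).
(c)–(d): allowed.
(c)–(e): forbidden (ΔL, ΔJ).
(d)–(e): forbidden (parity, ΔL, ΔJ).
Allowed pairs: 3 of 10.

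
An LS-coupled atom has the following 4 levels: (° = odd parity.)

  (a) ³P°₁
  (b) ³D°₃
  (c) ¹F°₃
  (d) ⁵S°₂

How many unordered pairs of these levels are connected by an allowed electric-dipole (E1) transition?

(a)–(b): forbidden (parity, ΔJ).
(a)–(c): forbidden (parity, ΔS, ΔL, ΔJ).
(a)–(d): forbidden (parity, ΔS).
(b)–(c): forbidden (parity, ΔS).
(b)–(d): forbidden (parity, ΔS, ΔL).
(c)–(d): forbidden (parity, ΔS, ΔL).
Allowed pairs: 0 of 6.

0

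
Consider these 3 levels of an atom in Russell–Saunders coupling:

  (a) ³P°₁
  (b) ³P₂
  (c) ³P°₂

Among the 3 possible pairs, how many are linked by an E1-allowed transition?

2

(a)–(b): allowed.
(a)–(c): forbidden (parity).
(b)–(c): allowed.
Allowed pairs: 2 of 3.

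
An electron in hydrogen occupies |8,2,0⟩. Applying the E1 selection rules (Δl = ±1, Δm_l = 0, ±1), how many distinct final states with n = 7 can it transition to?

E1 requires Δl = ±1, so l_f ∈ {1, 3}; with 0 ≤ l_f ≤ n_f−1 = 6, the allowed l_f values are {1, 3}.
For l_f = 1: m_f ∈ {m_i−1, m_i, m_i+1} ∩ [−1, 1] = {-1, 0, 1} → 3 states.
For l_f = 3: m_f ∈ {m_i−1, m_i, m_i+1} ∩ [−3, 3] = {-1, 0, 1} → 3 states.
Total: 6.

6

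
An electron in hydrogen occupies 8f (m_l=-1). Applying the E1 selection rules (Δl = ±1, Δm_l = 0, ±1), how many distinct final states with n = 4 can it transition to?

E1 requires Δl = ±1, so l_f ∈ {2, 4}; with 0 ≤ l_f ≤ n_f−1 = 3, the allowed l_f values are {2}.
For l_f = 2: m_f ∈ {m_i−1, m_i, m_i+1} ∩ [−2, 2] = {-2, -1, 0} → 3 states.
Total: 3.

3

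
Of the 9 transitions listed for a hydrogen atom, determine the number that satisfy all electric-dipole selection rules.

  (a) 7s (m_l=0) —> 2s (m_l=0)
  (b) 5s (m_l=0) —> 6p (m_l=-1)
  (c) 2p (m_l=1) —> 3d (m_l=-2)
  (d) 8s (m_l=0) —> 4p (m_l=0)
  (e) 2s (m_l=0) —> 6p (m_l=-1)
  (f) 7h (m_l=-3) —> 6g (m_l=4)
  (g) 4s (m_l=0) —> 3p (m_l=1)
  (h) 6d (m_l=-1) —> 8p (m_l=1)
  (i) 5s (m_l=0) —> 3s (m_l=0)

4

(a) forbidden — Δl = +0 (E1 requires Δl = ±1)
(b) allowed
(c) forbidden — Δm_l = -3 (E1 requires Δm_l = 0, ±1)
(d) allowed
(e) allowed
(f) forbidden — Δm_l = +7 (E1 requires Δm_l = 0, ±1)
(g) allowed
(h) forbidden — Δm_l = +2 (E1 requires Δm_l = 0, ±1)
(i) forbidden — Δl = +0 (E1 requires Δl = ±1)
Total allowed: 4 of 9.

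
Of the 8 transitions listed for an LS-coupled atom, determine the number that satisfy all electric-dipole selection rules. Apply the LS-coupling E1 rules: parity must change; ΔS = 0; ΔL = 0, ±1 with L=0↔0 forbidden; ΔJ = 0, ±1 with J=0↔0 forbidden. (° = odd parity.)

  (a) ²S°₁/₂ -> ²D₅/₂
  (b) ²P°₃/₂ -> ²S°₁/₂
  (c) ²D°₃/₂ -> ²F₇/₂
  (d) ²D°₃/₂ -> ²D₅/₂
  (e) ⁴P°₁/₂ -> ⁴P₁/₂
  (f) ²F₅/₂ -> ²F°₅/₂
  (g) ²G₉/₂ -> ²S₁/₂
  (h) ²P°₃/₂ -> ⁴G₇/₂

(a) forbidden (ΔL, ΔJ fail)
(b) forbidden (parity fails)
(c) forbidden (ΔJ fails)
(d) allowed
(e) allowed
(f) allowed
(g) forbidden (parity, ΔL, ΔJ fail)
(h) forbidden (ΔS, ΔL, ΔJ fail)
Total allowed: 3 of 8.

3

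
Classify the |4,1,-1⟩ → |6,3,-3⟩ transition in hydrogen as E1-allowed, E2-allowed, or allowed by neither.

E2

Δl = 3 − 1 = +2; l_i + l_f = 4.
Δm_l = -2.
E1 (Δl = ±1, |Δm_l| ≤ 1): not satisfied.
E2 (Δl = 0,±2, l_i+l_f ≥ 2, |Δm_l| ≤ 2): satisfied.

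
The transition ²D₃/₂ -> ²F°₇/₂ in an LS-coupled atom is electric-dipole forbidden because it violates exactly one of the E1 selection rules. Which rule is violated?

the ΔJ = 0, ±1 rule

Parity must change: even → odd — ✓.
ΔS = 0: S: 1/2 → 1/2 — ✓.
ΔL = 0, ±1 (not L=0↔0): L: 2 → 3, ΔL = +1 — ✓.
ΔJ = 0, ±1 (not J=0↔0): J: 3/2 → 7/2, ΔJ = +2 — ✗.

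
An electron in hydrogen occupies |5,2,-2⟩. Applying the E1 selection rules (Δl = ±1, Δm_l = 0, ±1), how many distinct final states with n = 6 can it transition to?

4

E1 requires Δl = ±1, so l_f ∈ {1, 3}; with 0 ≤ l_f ≤ n_f−1 = 5, the allowed l_f values are {1, 3}.
For l_f = 1: m_f ∈ {m_i−1, m_i, m_i+1} ∩ [−1, 1] = {-1} → 1 state.
For l_f = 3: m_f ∈ {m_i−1, m_i, m_i+1} ∩ [−3, 3] = {-3, -2, -1} → 3 states.
Total: 4.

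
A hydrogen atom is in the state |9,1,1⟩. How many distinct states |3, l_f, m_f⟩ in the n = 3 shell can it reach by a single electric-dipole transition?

4

E1 requires Δl = ±1, so l_f ∈ {0, 2}; with 0 ≤ l_f ≤ n_f−1 = 2, the allowed l_f values are {0, 2}.
For l_f = 0: m_f ∈ {m_i−1, m_i, m_i+1} ∩ [−0, 0] = {0} → 1 state.
For l_f = 2: m_f ∈ {m_i−1, m_i, m_i+1} ∩ [−2, 2] = {0, 1, 2} → 3 states.
Total: 4.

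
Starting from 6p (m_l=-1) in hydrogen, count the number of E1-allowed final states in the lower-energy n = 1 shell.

E1 requires Δl = ±1, so l_f ∈ {0, 2}; with 0 ≤ l_f ≤ n_f−1 = 0, the allowed l_f values are {0}.
For l_f = 0: m_f ∈ {m_i−1, m_i, m_i+1} ∩ [−0, 0] = {0} → 1 state.
Total: 1.

1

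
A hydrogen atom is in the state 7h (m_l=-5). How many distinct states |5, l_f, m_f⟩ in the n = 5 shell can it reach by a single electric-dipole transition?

E1 requires Δl = ±1, so l_f ∈ {4, 6}; with 0 ≤ l_f ≤ n_f−1 = 4, the allowed l_f values are {4}.
For l_f = 4: m_f ∈ {m_i−1, m_i, m_i+1} ∩ [−4, 4] = {-4} → 1 state.
Total: 1.

1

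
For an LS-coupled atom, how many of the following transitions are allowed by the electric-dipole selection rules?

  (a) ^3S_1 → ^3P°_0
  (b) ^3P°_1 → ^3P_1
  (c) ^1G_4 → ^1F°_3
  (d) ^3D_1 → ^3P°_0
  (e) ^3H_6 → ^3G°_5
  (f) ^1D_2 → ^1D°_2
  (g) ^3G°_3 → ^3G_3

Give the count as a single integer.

7

(a) allowed
(b) allowed
(c) allowed
(d) allowed
(e) allowed
(f) allowed
(g) allowed
Total allowed: 7 of 7.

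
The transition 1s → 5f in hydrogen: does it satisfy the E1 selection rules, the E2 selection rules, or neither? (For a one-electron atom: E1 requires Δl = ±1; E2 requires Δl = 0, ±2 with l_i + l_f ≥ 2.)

Δl = 3 − 0 = +3; l_i + l_f = 3.
E1 (Δl = ±1): not satisfied.
E2 (Δl = 0,±2, l_i+l_f ≥ 2): not satisfied.

neither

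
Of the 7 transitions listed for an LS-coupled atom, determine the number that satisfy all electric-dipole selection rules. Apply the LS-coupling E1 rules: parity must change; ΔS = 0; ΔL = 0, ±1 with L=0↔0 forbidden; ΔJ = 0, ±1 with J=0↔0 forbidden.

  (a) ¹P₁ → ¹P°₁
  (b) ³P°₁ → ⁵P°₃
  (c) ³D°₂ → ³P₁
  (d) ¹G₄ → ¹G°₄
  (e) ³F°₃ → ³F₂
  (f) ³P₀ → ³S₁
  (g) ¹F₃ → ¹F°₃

(a) allowed
(b) forbidden (parity, ΔS, ΔJ fail)
(c) allowed
(d) allowed
(e) allowed
(f) forbidden (parity fails)
(g) allowed
Total allowed: 5 of 7.

5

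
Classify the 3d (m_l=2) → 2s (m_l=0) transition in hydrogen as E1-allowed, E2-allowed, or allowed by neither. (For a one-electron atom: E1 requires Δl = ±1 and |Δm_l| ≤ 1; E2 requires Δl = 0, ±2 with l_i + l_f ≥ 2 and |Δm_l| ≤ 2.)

Δl = 0 − 2 = -2; l_i + l_f = 2.
Δm_l = -2.
E1 (Δl = ±1, |Δm_l| ≤ 1): not satisfied.
E2 (Δl = 0,±2, l_i+l_f ≥ 2, |Δm_l| ≤ 2): satisfied.

E2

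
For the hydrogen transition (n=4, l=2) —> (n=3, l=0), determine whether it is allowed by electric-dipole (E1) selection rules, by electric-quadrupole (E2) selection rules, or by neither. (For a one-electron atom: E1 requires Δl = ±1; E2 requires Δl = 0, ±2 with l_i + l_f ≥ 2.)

E2

Δl = 0 − 2 = -2; l_i + l_f = 2.
E1 (Δl = ±1): not satisfied.
E2 (Δl = 0,±2, l_i+l_f ≥ 2): satisfied.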